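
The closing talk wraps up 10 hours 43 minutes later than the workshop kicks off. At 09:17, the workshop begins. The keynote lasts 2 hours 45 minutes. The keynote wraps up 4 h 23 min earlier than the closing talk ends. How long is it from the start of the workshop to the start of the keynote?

3 hours 35 minutes

The closing talk ends at 09:17 + 643 min = 20:00.
The keynote ends at 20:00 − 263 min = 15:37.
The keynote starts at 15:37 − 165 min = 12:52.
From 09:17 to 12:52 is 3 hours 35 minutes.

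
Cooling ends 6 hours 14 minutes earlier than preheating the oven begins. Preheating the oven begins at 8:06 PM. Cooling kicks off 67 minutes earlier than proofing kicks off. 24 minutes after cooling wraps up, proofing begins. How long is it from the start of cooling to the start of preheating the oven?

6 hours 57 minutes

Cooling ends at 8:06 PM − 374 min = 1:52 PM.
Proofing starts at 1:52 PM + 24 min = 2:16 PM.
Cooling starts at 2:16 PM − 67 min = 1:09 PM.
From 1:09 PM to 8:06 PM is 6 hours 57 minutes.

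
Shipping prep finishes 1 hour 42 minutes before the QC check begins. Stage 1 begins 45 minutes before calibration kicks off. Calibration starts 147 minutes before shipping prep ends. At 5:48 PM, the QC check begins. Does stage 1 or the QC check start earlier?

Shipping prep ends at 5:48 PM − 102 min = 4:06 PM.
Calibration starts at 4:06 PM − 147 min = 1:39 PM.
Stage 1 starts at 1:39 PM − 45 min = 12:54 PM.
Stage 1 starts at 12:54 PM and the QC check starts at 5:48 PM, so stage 1 is first.

stage 1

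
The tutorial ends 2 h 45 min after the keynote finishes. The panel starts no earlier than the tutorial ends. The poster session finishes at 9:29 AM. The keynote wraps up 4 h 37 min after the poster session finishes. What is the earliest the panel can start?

The keynote ends at 9:29 AM + 277 min = 2:06 PM.
The tutorial ends at 2:06 PM + 165 min = 4:51 PM.
The panel is bounded by the tutorial, so the earliest it can start is 4:51 PM.

4:51 PM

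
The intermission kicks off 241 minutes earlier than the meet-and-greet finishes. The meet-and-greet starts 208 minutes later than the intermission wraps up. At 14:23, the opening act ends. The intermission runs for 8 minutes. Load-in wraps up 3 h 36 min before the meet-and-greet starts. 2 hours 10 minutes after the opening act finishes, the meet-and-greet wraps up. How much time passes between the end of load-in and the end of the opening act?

The meet-and-greet ends at 14:23 + 130 min = 16:33.
The intermission starts at 16:33 − 241 min = 12:32.
The intermission ends at 12:32 + 8 min = 12:40.
The meet-and-greet starts at 12:40 + 208 min = 16:08.
Load-in ends at 16:08 − 216 min = 12:32.
From 12:32 to 14:23 is 1 hour 51 minutes.

1 hour 51 minutes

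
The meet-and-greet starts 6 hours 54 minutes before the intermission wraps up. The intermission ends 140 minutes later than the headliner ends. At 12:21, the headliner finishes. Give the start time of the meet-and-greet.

07:47

The intermission ends at 12:21 + 140 min = 14:41.
The meet-and-greet starts at 14:41 − 414 min = 07:47.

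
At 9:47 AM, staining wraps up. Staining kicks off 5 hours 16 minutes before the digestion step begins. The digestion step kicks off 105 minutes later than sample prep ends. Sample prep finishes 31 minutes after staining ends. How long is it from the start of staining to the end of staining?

180 minutes

Sample prep ends at 9:47 AM + 31 min = 10:18 AM.
The digestion step starts at 10:18 AM + 105 min = 12:03 PM.
Staining starts at 12:03 PM − 316 min = 6:47 AM.
From 6:47 AM to 9:47 AM is 180 minutes.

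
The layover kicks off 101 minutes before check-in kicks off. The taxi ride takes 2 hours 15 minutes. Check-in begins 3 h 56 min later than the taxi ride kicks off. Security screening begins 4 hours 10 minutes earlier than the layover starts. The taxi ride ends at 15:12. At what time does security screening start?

11:02

The taxi ride starts at 15:12 − 135 min = 12:57.
Check-in starts at 12:57 + 236 min = 16:53.
The layover starts at 16:53 − 101 min = 15:12.
Security screening starts at 15:12 − 250 min = 11:02.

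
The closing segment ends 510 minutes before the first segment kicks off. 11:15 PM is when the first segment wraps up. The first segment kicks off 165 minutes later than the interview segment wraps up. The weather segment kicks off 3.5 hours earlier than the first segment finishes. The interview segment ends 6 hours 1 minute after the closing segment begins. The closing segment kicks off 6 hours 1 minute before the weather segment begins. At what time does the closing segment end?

The weather segment starts at 11:15 PM − 210 min = 7:45 PM.
The closing segment starts at 7:45 PM − 361 min = 1:44 PM.
The interview segment ends at 1:44 PM + 361 min = 7:45 PM.
The first segment starts at 7:45 PM + 165 min = 10:30 PM.
The closing segment ends at 10:30 PM − 510 min = 2:00 PM.

2:00 PM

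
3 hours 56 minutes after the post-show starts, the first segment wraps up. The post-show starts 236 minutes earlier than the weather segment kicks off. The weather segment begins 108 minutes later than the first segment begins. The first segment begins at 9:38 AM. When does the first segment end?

11:26 AM

The weather segment starts at 9:38 AM + 108 min = 11:26 AM.
The post-show starts at 11:26 AM − 236 min = 7:30 AM.
The first segment ends at 7:30 AM + 236 min = 11:26 AM.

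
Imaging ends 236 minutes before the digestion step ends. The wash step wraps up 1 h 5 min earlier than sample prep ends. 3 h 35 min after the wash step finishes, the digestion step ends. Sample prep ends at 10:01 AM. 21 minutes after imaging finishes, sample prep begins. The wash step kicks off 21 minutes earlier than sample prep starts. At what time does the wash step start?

8:35 AM

The wash step ends at 10:01 AM − 65 min = 8:56 AM.
The digestion step ends at 8:56 AM + 215 min = 12:31 PM.
Imaging ends at 12:31 PM − 236 min = 8:35 AM.
Sample prep starts at 8:35 AM + 21 min = 8:56 AM.
The wash step starts at 8:56 AM − 21 min = 8:35 AM.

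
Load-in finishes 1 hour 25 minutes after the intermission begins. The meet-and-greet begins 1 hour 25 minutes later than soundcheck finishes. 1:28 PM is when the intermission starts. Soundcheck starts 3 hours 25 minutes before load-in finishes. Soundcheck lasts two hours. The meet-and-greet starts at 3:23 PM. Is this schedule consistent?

Load-in ends at 1:28 PM + 85 min = 2:53 PM.
Soundcheck starts at 2:53 PM − 205 min = 11:28 AM.
Soundcheck ends at 11:28 AM + 120 min = 1:28 PM.
The meet-and-greet starts at 1:28 PM + 85 min = 2:53 PM.
But the meet-and-greet is also said to start at 3:23 PM — a 30-minute conflict.

No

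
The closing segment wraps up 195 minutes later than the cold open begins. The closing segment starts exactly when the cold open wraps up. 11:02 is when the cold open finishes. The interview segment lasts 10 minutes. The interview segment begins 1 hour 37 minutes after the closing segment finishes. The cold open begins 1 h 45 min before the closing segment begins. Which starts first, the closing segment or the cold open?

the cold open

The closing segment starts at 11:02.
The cold open starts at 11:02 − 105 min = 09:17.
The closing segment starts at 11:02 and the cold open starts at 09:17, so the cold open is first.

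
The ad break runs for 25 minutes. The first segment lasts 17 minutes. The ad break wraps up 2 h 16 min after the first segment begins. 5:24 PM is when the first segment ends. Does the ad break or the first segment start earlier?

the first segment

The first segment starts at 5:24 PM − 17 min = 5:07 PM.
The ad break ends at 5:07 PM + 136 min = 7:23 PM.
The ad break starts at 7:23 PM − 25 min = 6:58 PM.
The ad break starts at 6:58 PM and the first segment starts at 5:07 PM, so the first segment is first.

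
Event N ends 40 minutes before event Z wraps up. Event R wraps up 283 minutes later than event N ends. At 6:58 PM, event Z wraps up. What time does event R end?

Event N ends at 6:58 PM − 40 min = 6:18 PM.
Event R ends at 6:18 PM + 283 min = 11:01 PM.

11:01 PM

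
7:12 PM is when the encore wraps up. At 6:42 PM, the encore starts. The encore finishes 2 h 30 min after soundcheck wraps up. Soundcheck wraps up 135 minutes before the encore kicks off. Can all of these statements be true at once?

No

Soundcheck ends at 6:42 PM − 135 min = 4:27 PM.
The encore ends at 4:27 PM + 150 min = 6:57 PM.
But the encore is also said to end at 7:12 PM — a 15-minute conflict.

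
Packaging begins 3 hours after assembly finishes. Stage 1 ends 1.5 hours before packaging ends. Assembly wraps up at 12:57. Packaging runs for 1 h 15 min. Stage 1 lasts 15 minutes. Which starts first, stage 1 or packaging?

Packaging starts at 12:57 + 180 min = 15:57.
Packaging ends at 15:57 + 75 min = 17:12.
Stage 1 ends at 17:12 − 90 min = 15:42.
Stage 1 starts at 15:42 − 15 min = 15:27.
Stage 1 starts at 15:27 and packaging starts at 15:57, so stage 1 is first.

stage 1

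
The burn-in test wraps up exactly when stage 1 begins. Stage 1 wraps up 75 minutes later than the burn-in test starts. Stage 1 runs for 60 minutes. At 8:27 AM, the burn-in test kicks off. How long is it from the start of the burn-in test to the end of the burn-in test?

15 minutes

Stage 1 ends at 8:27 AM + 75 min = 9:42 AM.
Stage 1 starts at 9:42 AM − 60 min = 8:42 AM.
So the burn-in test ends at 8:42 AM.
From 8:27 AM to 8:42 AM is 15 minutes.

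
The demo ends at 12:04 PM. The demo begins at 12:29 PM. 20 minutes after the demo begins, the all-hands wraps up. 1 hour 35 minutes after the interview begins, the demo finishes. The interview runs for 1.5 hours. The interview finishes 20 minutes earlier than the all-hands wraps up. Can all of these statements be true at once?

The all-hands ends at 12:29 PM + 20 min = 12:49 PM.
The interview ends at 12:49 PM − 20 min = 12:29 PM.
The interview starts at 12:29 PM − 90 min = 10:59 AM.
The demo ends at 10:59 AM + 95 min = 12:34 PM.
But the demo is also said to end at 12:04 PM — a 30-minute conflict.

No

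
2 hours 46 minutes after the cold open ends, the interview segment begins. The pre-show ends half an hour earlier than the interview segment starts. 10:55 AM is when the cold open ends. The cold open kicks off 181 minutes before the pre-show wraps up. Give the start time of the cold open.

10:10 AM

The interview segment starts at 10:55 AM + 166 min = 1:41 PM.
The pre-show ends at 1:41 PM − 30 min = 1:11 PM.
The cold open starts at 1:11 PM − 181 min = 10:10 AM.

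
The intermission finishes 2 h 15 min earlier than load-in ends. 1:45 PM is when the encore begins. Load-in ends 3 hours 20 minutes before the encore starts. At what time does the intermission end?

Load-in ends at 1:45 PM − 200 min = 10:25 AM.
The intermission ends at 10:25 AM − 135 min = 8:10 AM.

8:10 AM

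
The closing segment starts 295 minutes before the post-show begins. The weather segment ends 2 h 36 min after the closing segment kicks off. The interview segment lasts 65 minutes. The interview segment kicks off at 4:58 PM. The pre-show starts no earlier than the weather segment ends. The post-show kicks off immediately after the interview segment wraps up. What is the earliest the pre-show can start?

3:44 PM

The interview segment ends at 4:58 PM + 65 min = 6:03 PM.
So the post-show starts at 6:03 PM.
The closing segment starts at 6:03 PM − 295 min = 1:08 PM.
The weather segment ends at 1:08 PM + 156 min = 3:44 PM.
The pre-show is bounded by the weather segment, so the earliest it can start is 3:44 PM.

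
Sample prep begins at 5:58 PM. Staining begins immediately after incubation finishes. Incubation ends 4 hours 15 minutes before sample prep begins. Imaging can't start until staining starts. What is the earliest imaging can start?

1:43 PM

Incubation ends at 5:58 PM − 255 min = 1:43 PM.
So staining starts at 1:43 PM.
Imaging is bounded by staining, so the earliest it can start is 1:43 PM.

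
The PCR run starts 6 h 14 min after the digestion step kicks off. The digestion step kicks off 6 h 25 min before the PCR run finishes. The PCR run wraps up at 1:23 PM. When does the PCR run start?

1:12 PM

The digestion step starts at 1:23 PM − 385 min = 6:58 AM.
The PCR run starts at 6:58 AM + 374 min = 1:12 PM.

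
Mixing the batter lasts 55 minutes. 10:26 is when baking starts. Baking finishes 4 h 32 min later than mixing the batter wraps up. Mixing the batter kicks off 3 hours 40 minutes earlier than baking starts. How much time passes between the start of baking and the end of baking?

Mixing the batter starts at 10:26 − 220 min = 06:46.
Mixing the batter ends at 06:46 + 55 min = 07:41.
Baking ends at 07:41 + 272 min = 12:13.
From 10:26 to 12:13 is 107 minutes.

107 minutes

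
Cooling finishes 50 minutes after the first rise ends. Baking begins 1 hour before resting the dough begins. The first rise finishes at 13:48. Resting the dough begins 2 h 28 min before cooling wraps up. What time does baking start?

Cooling ends at 13:48 + 50 min = 14:38.
Resting the dough starts at 14:38 − 148 min = 12:10.
Baking starts at 12:10 − 60 min = 11:10.

11:10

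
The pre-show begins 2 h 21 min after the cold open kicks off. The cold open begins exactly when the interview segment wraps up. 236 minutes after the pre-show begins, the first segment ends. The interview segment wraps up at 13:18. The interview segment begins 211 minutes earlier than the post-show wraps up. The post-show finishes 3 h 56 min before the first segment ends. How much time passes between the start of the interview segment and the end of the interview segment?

1 h 10 min

The cold open starts at 13:18.
The pre-show starts at 13:18 + 141 min = 15:39.
The first segment ends at 15:39 + 236 min = 19:35.
The post-show ends at 19:35 − 236 min = 15:39.
The interview segment starts at 15:39 − 211 min = 12:08.
From 12:08 to 13:18 is 1 h 10 min.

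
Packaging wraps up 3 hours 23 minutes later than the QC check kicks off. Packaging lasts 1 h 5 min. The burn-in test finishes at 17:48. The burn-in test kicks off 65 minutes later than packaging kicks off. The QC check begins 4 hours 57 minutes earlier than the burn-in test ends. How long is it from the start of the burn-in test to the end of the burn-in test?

The QC check starts at 17:48 − 297 min = 12:51.
Packaging ends at 12:51 + 203 min = 16:14.
Packaging starts at 16:14 − 65 min = 15:09.
The burn-in test starts at 15:09 + 65 min = 16:14.
From 16:14 to 17:48 is 1 h 34 min.

1 h 34 min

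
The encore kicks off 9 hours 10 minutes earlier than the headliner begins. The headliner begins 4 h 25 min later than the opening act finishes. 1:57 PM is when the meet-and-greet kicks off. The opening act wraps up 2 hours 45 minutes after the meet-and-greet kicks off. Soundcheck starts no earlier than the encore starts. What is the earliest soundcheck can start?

11:57 AM

The opening act ends at 1:57 PM + 165 min = 4:42 PM.
The headliner starts at 4:42 PM + 265 min = 9:07 PM.
The encore starts at 9:07 PM − 550 min = 11:57 AM.
Soundcheck is bounded by the encore, so the earliest it can start is 11:57 AM.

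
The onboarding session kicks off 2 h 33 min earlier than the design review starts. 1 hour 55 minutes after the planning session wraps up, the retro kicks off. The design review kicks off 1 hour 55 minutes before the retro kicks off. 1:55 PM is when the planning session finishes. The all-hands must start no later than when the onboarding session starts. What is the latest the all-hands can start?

11:22 AM

The retro starts at 1:55 PM + 115 min = 3:50 PM.
The design review starts at 3:50 PM − 115 min = 1:55 PM.
The onboarding session starts at 1:55 PM − 153 min = 11:22 AM.
The all-hands is bounded by the onboarding session, so the latest it can start is 11:22 AM.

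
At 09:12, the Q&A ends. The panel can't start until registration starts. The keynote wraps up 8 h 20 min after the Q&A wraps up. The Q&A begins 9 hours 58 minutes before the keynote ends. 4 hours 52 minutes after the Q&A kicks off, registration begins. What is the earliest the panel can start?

12:26

The keynote ends at 09:12 + 500 min = 17:32.
The Q&A starts at 17:32 − 598 min = 07:34.
Registration starts at 07:34 + 292 min = 12:26.
The panel is bounded by registration, so the earliest it can start is 12:26.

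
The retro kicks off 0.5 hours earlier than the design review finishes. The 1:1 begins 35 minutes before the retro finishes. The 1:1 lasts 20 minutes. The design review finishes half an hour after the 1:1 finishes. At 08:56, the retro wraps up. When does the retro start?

The 1:1 starts at 08:56 − 35 min = 08:21.
The 1:1 ends at 08:21 + 20 min = 08:41.
The design review ends at 08:41 + 30 min = 09:11.
The retro starts at 09:11 − 30 min = 08:41.

08:41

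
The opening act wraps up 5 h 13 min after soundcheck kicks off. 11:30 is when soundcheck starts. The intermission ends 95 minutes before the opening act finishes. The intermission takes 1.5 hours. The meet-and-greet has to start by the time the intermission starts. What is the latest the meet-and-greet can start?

The opening act ends at 11:30 + 313 min = 16:43.
The intermission ends at 16:43 − 95 min = 15:08.
The intermission starts at 15:08 − 90 min = 13:38.
The meet-and-greet is bounded by the intermission, so the latest it can start is 13:38.

13:38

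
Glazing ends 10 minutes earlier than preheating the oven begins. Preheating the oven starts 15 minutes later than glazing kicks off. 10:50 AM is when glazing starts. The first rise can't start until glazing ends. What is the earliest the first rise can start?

10:55 AM

Preheating the oven starts at 10:50 AM + 15 min = 11:05 AM.
Glazing ends at 11:05 AM − 10 min = 10:55 AM.
The first rise is bounded by glazing, so the earliest it can start is 10:55 AM.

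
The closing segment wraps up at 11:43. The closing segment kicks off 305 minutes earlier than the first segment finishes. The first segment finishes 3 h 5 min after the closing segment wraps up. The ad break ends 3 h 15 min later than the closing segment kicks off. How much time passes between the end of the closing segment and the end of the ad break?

The first segment ends at 11:43 + 185 min = 14:48.
The closing segment starts at 14:48 − 305 min = 09:43.
The ad break ends at 09:43 + 195 min = 12:58.
From 11:43 to 12:58 is 1 h 15 min.

1 h 15 min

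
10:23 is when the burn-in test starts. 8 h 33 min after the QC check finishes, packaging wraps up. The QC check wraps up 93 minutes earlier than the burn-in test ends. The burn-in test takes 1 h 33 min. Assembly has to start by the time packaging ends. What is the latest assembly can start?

The burn-in test ends at 10:23 + 93 min = 11:56.
The QC check ends at 11:56 − 93 min = 10:23.
Packaging ends at 10:23 + 513 min = 18:56.
Assembly is bounded by packaging, so the latest it can start is 18:56.

18:56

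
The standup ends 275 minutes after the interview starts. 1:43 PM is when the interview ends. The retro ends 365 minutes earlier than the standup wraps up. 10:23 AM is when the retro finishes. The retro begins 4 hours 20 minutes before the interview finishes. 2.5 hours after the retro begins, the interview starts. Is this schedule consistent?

Yes

The retro starts at 1:43 PM − 260 min = 9:23 AM.
The interview starts at 9:23 AM + 150 min = 11:53 AM.
The standup ends at 11:53 AM + 275 min = 4:28 PM.
The retro ends at 4:28 PM − 365 min = 10:23 AM.
That matches the stated 10:23 AM, so the schedule is consistent.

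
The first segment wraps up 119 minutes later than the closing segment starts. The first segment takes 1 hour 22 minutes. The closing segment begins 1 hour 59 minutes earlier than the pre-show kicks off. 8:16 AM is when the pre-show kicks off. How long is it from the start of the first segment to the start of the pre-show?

The closing segment starts at 8:16 AM − 119 min = 6:17 AM.
The first segment ends at 6:17 AM + 119 min = 8:16 AM.
The first segment starts at 8:16 AM − 82 min = 6:54 AM.
From 6:54 AM to 8:16 AM is 1 h 22 min.

1 h 22 min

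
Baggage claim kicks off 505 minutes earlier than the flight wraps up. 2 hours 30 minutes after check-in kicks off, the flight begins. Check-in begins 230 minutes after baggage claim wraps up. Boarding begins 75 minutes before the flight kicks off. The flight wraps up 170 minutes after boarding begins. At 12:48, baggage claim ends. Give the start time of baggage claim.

Check-in starts at 12:48 + 230 min = 16:38.
The flight starts at 16:38 + 150 min = 19:08.
Boarding starts at 19:08 − 75 min = 17:53.
The flight ends at 17:53 + 170 min = 20:43.
Baggage claim starts at 20:43 − 505 min = 12:18.

12:18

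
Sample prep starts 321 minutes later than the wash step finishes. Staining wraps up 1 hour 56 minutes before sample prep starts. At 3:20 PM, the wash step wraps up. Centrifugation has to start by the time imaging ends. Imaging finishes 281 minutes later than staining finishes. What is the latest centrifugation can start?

Sample prep starts at 3:20 PM + 321 min = 8:41 PM.
Staining ends at 8:41 PM − 116 min = 6:45 PM.
Imaging ends at 6:45 PM + 281 min = 11:26 PM.
Centrifugation is bounded by imaging, so the latest it can start is 11:26 PM.

11:26 PM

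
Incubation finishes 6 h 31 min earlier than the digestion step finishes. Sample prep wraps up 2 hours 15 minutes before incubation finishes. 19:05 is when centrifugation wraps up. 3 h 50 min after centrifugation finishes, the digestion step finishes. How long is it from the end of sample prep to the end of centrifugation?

The digestion step ends at 19:05 + 230 min = 22:55.
Incubation ends at 22:55 − 391 min = 16:24.
Sample prep ends at 16:24 − 135 min = 14:09.
From 14:09 to 19:05 is 4 hours 56 minutes.

4 hours 56 minutes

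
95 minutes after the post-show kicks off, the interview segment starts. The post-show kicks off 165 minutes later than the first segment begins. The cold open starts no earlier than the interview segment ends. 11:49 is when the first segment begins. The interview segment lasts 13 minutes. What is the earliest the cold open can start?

The post-show starts at 11:49 + 165 min = 14:34.
The interview segment starts at 14:34 + 95 min = 16:09.
The interview segment ends at 16:09 + 13 min = 16:22.
The cold open is bounded by the interview segment, so the earliest it can start is 16:22.

16:22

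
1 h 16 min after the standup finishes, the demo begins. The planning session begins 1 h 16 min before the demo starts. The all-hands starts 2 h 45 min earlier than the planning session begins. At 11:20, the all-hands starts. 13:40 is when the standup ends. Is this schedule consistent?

No

The demo starts at 13:40 + 76 min = 14:56.
The planning session starts at 14:56 − 76 min = 13:40.
The all-hands starts at 13:40 − 165 min = 10:55.
But the all-hands is also said to start at 11:20 — a 25-minute conflict.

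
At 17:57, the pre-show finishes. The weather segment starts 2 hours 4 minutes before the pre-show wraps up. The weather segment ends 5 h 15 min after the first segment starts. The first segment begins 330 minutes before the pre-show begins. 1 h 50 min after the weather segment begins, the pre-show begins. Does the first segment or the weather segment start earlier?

the first segment

The weather segment starts at 17:57 − 124 min = 15:53.
The pre-show starts at 15:53 + 110 min = 17:43.
The first segment starts at 17:43 − 330 min = 12:13.
The first segment starts at 12:13 and the weather segment starts at 15:53, so the first segment is first.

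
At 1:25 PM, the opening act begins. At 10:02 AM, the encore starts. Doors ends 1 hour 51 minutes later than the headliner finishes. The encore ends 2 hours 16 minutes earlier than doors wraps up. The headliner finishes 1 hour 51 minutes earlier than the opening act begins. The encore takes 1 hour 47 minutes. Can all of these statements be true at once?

No

The headliner ends at 1:25 PM − 111 min = 11:34 AM.
Doors ends at 11:34 AM + 111 min = 1:25 PM.
The encore ends at 1:25 PM − 136 min = 11:09 AM.
The encore starts at 11:09 AM − 107 min = 9:22 AM.
But the encore is also said to start at 10:02 AM — a 40-minute conflict.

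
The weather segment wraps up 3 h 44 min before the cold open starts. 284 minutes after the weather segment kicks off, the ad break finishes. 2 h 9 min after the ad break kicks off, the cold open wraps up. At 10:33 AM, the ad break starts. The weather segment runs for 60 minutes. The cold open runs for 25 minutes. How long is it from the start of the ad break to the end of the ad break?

The cold open ends at 10:33 AM + 129 min = 12:42 PM.
The cold open starts at 12:42 PM − 25 min = 12:17 PM.
The weather segment ends at 12:17 PM − 224 min = 8:33 AM.
The weather segment starts at 8:33 AM − 60 min = 7:33 AM.
The ad break ends at 7:33 AM + 284 min = 12:17 PM.
From 10:33 AM to 12:17 PM is 1 h 44 min.

1 h 44 min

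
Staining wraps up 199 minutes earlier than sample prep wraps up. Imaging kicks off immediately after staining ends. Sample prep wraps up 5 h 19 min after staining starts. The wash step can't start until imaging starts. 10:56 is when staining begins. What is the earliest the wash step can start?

12:56

Sample prep ends at 10:56 + 319 min = 16:15.
Staining ends at 16:15 − 199 min = 12:56.
So imaging starts at 12:56.
The wash step is bounded by imaging, so the earliest it can start is 12:56.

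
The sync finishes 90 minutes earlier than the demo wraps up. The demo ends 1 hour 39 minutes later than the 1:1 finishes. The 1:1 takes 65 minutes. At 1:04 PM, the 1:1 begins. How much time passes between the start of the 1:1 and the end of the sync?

The 1:1 ends at 1:04 PM + 65 min = 2:09 PM.
The demo ends at 2:09 PM + 99 min = 3:48 PM.
The sync ends at 3:48 PM − 90 min = 2:18 PM.
From 1:04 PM to 2:18 PM is 1 h 14 min.

1 h 14 min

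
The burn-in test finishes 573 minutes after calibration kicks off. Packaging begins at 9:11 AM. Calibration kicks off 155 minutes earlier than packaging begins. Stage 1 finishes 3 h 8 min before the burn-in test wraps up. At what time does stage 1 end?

Calibration starts at 9:11 AM − 155 min = 6:36 AM.
The burn-in test ends at 6:36 AM + 573 min = 4:09 PM.
Stage 1 ends at 4:09 PM − 188 min = 1:01 PM.

1:01 PM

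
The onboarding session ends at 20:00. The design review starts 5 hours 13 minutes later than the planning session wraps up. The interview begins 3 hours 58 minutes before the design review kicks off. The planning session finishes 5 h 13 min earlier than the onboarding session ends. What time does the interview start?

The planning session ends at 20:00 − 313 min = 14:47.
The design review starts at 14:47 + 313 min = 20:00.
The interview starts at 20:00 − 238 min = 16:02.

16:02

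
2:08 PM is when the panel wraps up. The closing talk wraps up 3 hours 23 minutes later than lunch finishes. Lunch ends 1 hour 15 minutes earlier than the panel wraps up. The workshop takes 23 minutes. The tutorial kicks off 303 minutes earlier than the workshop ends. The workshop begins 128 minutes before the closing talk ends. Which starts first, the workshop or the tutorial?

Lunch ends at 2:08 PM − 75 min = 12:53 PM.
The closing talk ends at 12:53 PM + 203 min = 4:16 PM.
The workshop starts at 4:16 PM − 128 min = 2:08 PM.
The workshop ends at 2:08 PM + 23 min = 2:31 PM.
The tutorial starts at 2:31 PM − 303 min = 9:28 AM.
The workshop starts at 2:08 PM and the tutorial starts at 9:28 AM, so the tutorial is first.

the tutorial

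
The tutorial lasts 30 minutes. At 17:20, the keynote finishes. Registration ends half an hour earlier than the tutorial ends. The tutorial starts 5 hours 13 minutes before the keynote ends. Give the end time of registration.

12:07

The tutorial starts at 17:20 − 313 min = 12:07.
The tutorial ends at 12:07 + 30 min = 12:37.
Registration ends at 12:37 − 30 min = 12:07.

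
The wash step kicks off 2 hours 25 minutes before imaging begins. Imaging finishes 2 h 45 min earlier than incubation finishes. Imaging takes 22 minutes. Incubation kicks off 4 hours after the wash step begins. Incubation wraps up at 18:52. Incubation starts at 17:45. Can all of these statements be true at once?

No

Imaging ends at 18:52 − 165 min = 16:07.
Imaging starts at 16:07 − 22 min = 15:45.
The wash step starts at 15:45 − 145 min = 13:20.
Incubation starts at 13:20 + 240 min = 17:20.
But incubation is also said to start at 17:45 — a 25-minute conflict.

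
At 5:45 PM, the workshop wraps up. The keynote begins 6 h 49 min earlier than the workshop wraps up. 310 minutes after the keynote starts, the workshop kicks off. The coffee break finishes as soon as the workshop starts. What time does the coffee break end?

4:06 PM

The keynote starts at 5:45 PM − 409 min = 10:56 AM.
The workshop starts at 10:56 AM + 310 min = 4:06 PM.
So the coffee break ends at 4:06 PM.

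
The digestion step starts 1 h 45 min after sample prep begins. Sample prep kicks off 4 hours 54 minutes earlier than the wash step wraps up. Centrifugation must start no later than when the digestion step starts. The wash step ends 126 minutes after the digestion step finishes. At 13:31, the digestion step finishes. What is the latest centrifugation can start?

The wash step ends at 13:31 + 126 min = 15:37.
Sample prep starts at 15:37 − 294 min = 10:43.
The digestion step starts at 10:43 + 105 min = 12:28.
Centrifugation is bounded by the digestion step, so the latest it can start is 12:28.

12:28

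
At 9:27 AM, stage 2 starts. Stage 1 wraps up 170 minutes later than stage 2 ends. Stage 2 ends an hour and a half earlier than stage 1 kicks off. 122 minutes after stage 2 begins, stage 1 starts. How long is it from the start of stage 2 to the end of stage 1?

202 minutes

Stage 1 starts at 9:27 AM + 122 min = 11:29 AM.
Stage 2 ends at 11:29 AM − 90 min = 9:59 AM.
Stage 1 ends at 9:59 AM + 170 min = 12:49 PM.
From 9:27 AM to 12:49 PM is 202 minutes.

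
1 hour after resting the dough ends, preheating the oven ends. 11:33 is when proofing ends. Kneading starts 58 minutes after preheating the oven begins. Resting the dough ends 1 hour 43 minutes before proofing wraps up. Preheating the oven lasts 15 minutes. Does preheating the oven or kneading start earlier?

Resting the dough ends at 11:33 − 103 min = 09:50.
Preheating the oven ends at 09:50 + 60 min = 10:50.
Preheating the oven starts at 10:50 − 15 min = 10:35.
Kneading starts at 10:35 + 58 min = 11:33.
Preheating the oven starts at 10:35 and kneading starts at 11:33, so preheating the oven is first.

preheating the oven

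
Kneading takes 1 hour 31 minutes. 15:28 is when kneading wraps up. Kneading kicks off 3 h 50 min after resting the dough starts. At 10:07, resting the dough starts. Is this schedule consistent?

Yes

Kneading starts at 10:07 + 230 min = 13:57.
Kneading ends at 13:57 + 91 min = 15:28.
That matches the stated 15:28, so the schedule is consistent.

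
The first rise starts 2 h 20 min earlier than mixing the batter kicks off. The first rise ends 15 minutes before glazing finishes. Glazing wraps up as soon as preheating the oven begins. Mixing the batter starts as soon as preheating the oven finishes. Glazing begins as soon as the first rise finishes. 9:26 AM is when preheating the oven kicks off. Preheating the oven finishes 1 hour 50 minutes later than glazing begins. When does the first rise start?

Glazing ends at 9:26 AM.
The first rise ends at 9:26 AM − 15 min = 9:11 AM.
So glazing starts at 9:11 AM.
Preheating the oven ends at 9:11 AM + 110 min = 11:01 AM.
So mixing the batter starts at 11:01 AM.
The first rise starts at 11:01 AM − 140 min = 8:41 AM.

8:41 AM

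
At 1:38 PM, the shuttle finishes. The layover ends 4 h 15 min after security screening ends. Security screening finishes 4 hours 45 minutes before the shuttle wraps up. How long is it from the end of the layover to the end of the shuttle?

Security screening ends at 1:38 PM − 285 min = 8:53 AM.
The layover ends at 8:53 AM + 255 min = 1:08 PM.
From 1:08 PM to 1:38 PM is 30 minutes.

30 minutes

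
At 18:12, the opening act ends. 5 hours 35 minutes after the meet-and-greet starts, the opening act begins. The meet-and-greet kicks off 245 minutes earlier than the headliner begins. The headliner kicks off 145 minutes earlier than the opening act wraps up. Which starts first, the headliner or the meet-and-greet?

the meet-and-greet

The headliner starts at 18:12 − 145 min = 15:47.
The meet-and-greet starts at 15:47 − 245 min = 11:42.
The headliner starts at 15:47 and the meet-and-greet starts at 11:42, so the meet-and-greet is first.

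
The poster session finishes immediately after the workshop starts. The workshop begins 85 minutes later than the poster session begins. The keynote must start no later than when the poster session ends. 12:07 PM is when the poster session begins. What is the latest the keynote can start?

1:32 PM

The workshop starts at 12:07 PM + 85 min = 1:32 PM.
So the poster session ends at 1:32 PM.
The keynote is bounded by the poster session, so the latest it can start is 1:32 PM.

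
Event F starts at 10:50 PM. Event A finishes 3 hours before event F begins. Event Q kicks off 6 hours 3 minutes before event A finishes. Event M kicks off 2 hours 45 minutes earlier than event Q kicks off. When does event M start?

11:02 AM

Event A ends at 10:50 PM − 180 min = 7:50 PM.
Event Q starts at 7:50 PM − 363 min = 1:47 PM.
Event M starts at 1:47 PM − 165 min = 11:02 AM.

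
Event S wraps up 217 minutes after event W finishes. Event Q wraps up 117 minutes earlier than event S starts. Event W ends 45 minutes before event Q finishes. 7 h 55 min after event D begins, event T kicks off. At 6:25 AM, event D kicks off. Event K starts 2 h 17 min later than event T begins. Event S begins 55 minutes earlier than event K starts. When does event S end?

4:37 PM

Event T starts at 6:25 AM + 475 min = 2:20 PM.
Event K starts at 2:20 PM + 137 min = 4:37 PM.
Event S starts at 4:37 PM − 55 min = 3:42 PM.
Event Q ends at 3:42 PM − 117 min = 1:45 PM.
Event W ends at 1:45 PM − 45 min = 1:00 PM.
Event S ends at 1:00 PM + 217 min = 4:37 PM.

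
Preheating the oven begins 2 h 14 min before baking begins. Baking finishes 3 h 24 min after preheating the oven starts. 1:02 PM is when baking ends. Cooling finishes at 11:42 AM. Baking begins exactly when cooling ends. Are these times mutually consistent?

Baking starts at 11:42 AM.
Preheating the oven starts at 11:42 AM − 134 min = 9:28 AM.
Baking ends at 9:28 AM + 204 min = 12:52 PM.
But baking is also said to end at 1:02 PM — a 10-minute conflict.

No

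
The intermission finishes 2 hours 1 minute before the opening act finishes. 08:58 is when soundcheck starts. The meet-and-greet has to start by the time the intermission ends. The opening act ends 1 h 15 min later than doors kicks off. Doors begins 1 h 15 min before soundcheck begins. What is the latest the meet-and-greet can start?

Doors starts at 08:58 − 75 min = 07:43.
The opening act ends at 07:43 + 75 min = 08:58.
The intermission ends at 08:58 − 121 min = 06:57.
The meet-and-greet is bounded by the intermission, so the latest it can start is 06:57.

06:57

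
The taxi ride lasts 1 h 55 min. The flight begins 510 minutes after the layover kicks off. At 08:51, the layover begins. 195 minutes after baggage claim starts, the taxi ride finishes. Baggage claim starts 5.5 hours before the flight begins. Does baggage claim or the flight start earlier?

The flight starts at 08:51 + 510 min = 17:21.
Baggage claim starts at 17:21 − 330 min = 11:51.
Baggage claim starts at 11:51 and the flight starts at 17:21, so baggage claim is first.

baggage claim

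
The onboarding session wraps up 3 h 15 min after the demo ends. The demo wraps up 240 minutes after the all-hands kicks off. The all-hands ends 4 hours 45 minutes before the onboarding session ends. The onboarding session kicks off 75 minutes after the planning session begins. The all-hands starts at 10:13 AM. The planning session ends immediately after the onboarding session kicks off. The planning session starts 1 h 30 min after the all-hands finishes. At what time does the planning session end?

The demo ends at 10:13 AM + 240 min = 2:13 PM.
The onboarding session ends at 2:13 PM + 195 min = 5:28 PM.
The all-hands ends at 5:28 PM − 285 min = 12:43 PM.
The planning session starts at 12:43 PM + 90 min = 2:13 PM.
The onboarding session starts at 2:13 PM + 75 min = 3:28 PM.
So the planning session ends at 3:28 PM.

3:28 PM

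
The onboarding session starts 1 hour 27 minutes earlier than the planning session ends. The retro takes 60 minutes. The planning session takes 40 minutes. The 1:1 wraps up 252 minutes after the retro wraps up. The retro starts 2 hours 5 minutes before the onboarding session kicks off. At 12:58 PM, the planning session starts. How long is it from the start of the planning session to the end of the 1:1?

2 h 20 min

The planning session ends at 12:58 PM + 40 min = 1:38 PM.
The onboarding session starts at 1:38 PM − 87 min = 12:11 PM.
The retro starts at 12:11 PM − 125 min = 10:06 AM.
The retro ends at 10:06 AM + 60 min = 11:06 AM.
The 1:1 ends at 11:06 AM + 252 min = 3:18 PM.
From 12:58 PM to 3:18 PM is 2 h 20 min.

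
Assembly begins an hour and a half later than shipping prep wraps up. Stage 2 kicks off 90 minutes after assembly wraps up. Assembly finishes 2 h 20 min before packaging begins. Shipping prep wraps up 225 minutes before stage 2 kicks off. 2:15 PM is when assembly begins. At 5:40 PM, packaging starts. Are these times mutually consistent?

Assembly ends at 5:40 PM − 140 min = 3:20 PM.
Stage 2 starts at 3:20 PM + 90 min = 4:50 PM.
Shipping prep ends at 4:50 PM − 225 min = 1:05 PM.
Assembly starts at 1:05 PM + 90 min = 2:35 PM.
But assembly is also said to start at 2:15 PM — a 20-minute conflict.

No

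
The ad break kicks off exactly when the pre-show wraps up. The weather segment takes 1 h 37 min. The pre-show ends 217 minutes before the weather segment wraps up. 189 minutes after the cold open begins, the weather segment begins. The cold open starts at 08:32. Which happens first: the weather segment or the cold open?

The weather segment starts at 08:32 + 189 min = 11:41.
The weather segment starts at 11:41 and the cold open starts at 08:32, so the cold open is first.

the cold open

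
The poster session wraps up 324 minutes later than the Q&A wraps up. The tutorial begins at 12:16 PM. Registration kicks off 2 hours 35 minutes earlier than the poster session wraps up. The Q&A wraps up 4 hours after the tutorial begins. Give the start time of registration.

The Q&A ends at 12:16 PM + 240 min = 4:16 PM.
The poster session ends at 4:16 PM + 324 min = 9:40 PM.
Registration starts at 9:40 PM − 155 min = 7:05 PM.

7:05 PM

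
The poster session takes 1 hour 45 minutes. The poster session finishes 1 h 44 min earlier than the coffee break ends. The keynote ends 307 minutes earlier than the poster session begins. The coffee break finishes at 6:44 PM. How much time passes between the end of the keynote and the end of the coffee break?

8 h 36 min

The poster session ends at 6:44 PM − 104 min = 5:00 PM.
The poster session starts at 5:00 PM − 105 min = 3:15 PM.
The keynote ends at 3:15 PM − 307 min = 10:08 AM.
From 10:08 AM to 6:44 PM is 8 h 36 min.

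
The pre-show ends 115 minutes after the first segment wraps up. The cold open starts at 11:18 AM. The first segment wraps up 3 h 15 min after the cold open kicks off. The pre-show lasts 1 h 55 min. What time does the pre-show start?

2:33 PM

The first segment ends at 11:18 AM + 195 min = 2:33 PM.
The pre-show ends at 2:33 PM + 115 min = 4:28 PM.
The pre-show starts at 4:28 PM − 115 min = 2:33 PM.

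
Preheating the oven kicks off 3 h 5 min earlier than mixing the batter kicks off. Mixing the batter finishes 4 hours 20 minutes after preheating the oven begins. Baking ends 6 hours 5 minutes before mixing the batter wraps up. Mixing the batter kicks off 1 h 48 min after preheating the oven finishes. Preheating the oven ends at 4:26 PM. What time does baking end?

Mixing the batter starts at 4:26 PM + 108 min = 6:14 PM.
Preheating the oven starts at 6:14 PM − 185 min = 3:09 PM.
Mixing the batter ends at 3:09 PM + 260 min = 7:29 PM.
Baking ends at 7:29 PM − 365 min = 1:24 PM.

1:24 PM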